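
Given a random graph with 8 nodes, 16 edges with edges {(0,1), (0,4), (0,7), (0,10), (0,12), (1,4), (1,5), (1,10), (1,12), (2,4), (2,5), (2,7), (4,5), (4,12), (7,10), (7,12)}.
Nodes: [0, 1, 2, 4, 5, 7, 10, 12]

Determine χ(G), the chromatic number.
χ(G) = 4

Clique number ω(G) = 4 (lower bound: χ ≥ ω).
The clique on [0, 1, 4, 12] has size 4, forcing χ ≥ 4, and the coloring below uses 4 colors, so χ(G) = 4.
A valid 4-coloring: color 1: [1, 7]; color 2: [0, 2]; color 3: [4, 10]; color 4: [5, 12].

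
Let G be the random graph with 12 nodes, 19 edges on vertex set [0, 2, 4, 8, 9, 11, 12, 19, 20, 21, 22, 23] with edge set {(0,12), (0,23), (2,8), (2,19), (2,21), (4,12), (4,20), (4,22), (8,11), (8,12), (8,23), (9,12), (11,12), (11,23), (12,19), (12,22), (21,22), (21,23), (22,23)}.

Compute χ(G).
χ(G) = 3

Clique number ω(G) = 3 (lower bound: χ ≥ ω).
The clique on [4, 12, 22] has size 3, forcing χ ≥ 3, and the coloring below uses 3 colors, so χ(G) = 3.
A valid 3-coloring: color 1: [2, 12, 20, 23]; color 2: [0, 8, 9, 19, 22]; color 3: [4, 11, 21].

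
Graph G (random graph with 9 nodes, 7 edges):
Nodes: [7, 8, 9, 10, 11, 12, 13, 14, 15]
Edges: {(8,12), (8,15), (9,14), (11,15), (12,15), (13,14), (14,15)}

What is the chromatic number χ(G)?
Clique number ω(G) = 3 (lower bound: χ ≥ ω).
The clique on [8, 12, 15] has size 3, forcing χ ≥ 3, and the coloring below uses 3 colors, so χ(G) = 3.
A valid 3-coloring: color 1: [7, 9, 10, 13, 15]; color 2: [11, 12, 14]; color 3: [8].

χ(G) = 3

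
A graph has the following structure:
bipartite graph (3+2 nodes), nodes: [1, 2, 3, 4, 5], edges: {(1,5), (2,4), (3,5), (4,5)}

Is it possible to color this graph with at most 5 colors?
A valid 5-coloring: color 1: [2, 5]; color 2: [1, 3, 4].
(χ(G) = 2 ≤ 5.)

Yes, G is 5-colorable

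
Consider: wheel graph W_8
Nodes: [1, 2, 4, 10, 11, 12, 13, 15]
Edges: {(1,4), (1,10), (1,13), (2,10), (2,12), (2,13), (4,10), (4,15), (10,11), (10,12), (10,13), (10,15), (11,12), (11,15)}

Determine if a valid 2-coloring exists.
The clique on vertices [1, 4, 10] has size 3 > 2, so it alone needs 3 colors.

No, G is not 2-colorable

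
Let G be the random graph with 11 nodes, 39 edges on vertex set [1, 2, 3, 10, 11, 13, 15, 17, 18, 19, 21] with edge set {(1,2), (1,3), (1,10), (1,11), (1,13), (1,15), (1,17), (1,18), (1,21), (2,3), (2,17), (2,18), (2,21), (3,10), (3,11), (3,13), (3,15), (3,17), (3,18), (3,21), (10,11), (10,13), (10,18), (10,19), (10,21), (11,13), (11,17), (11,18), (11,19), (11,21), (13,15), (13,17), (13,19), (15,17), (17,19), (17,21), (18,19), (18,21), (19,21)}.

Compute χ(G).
χ(G) = 6

Clique number ω(G) = 6 (lower bound: χ ≥ ω).
The clique on [1, 3, 10, 11, 18, 21] has size 6, forcing χ ≥ 6, and the coloring below uses 6 colors, so χ(G) = 6.
A valid 6-coloring: color 1: [3, 19]; color 2: [1]; color 3: [2, 11, 15]; color 4: [13, 21]; color 5: [17, 18]; color 6: [10].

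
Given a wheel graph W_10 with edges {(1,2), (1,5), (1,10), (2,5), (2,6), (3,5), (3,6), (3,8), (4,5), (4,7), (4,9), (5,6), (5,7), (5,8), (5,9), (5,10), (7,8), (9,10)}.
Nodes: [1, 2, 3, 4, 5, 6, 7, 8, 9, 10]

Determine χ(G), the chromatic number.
Clique number ω(G) = 3 (lower bound: χ ≥ ω).
Odd cycle [7, 4, 9, 10, 1, 2, 6, 3, 8] needs 3 colors (χ ≥ 3).
Vertex 5 is adjacent to every vertex of [1, 2, 3, 4, 6, 7, 8, 9, 10], which already need 3 colors among themselves, so 5 needs a new color (χ ≥ 4).
The coloring below uses 4 colors, so χ(G) = 4.
A valid 4-coloring: color 1: [5]; color 2: [1, 3, 7, 9]; color 3: [2, 4, 8, 10]; color 4: [6].

χ(G) = 4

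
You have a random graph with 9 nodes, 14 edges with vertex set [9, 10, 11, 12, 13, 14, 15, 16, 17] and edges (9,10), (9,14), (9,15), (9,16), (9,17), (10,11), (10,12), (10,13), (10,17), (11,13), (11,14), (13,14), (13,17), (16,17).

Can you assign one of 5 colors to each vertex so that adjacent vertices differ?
Yes, G is 5-colorable

A valid 5-coloring: color 1: [9, 12, 13]; color 2: [10, 14, 15, 16]; color 3: [11, 17].
(χ(G) = 3 ≤ 5.)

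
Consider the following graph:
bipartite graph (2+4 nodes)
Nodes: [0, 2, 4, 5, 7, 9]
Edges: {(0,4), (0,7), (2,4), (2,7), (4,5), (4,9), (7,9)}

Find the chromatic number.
χ(G) = 2

Clique number ω(G) = 2 (lower bound: χ ≥ ω).
The graph is bipartite (no odd cycle), so 2 colors suffice: χ(G) = 2.
A valid 2-coloring: color 1: [4, 7]; color 2: [0, 2, 5, 9].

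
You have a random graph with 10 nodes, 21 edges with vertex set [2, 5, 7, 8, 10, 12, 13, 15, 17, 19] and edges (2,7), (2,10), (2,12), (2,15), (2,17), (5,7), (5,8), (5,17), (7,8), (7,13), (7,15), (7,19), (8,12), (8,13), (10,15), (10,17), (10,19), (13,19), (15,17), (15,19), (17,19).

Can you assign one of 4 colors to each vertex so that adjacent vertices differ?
A valid 4-coloring: color 1: [7, 12, 17]; color 2: [2, 8, 19]; color 3: [5, 13, 15]; color 4: [10].
(χ(G) = 4 ≤ 4.)

Yes, G is 4-colorable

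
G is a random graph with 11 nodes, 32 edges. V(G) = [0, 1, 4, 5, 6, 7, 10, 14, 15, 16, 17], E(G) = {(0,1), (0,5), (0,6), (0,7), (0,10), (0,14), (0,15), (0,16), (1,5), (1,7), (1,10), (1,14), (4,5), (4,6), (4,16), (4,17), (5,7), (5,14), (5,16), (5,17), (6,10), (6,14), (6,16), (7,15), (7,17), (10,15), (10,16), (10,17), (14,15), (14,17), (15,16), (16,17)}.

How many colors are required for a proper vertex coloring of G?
χ(G) = 4

Clique number ω(G) = 4 (lower bound: χ ≥ ω).
The clique on [0, 6, 10, 16] has size 4, forcing χ ≥ 4, and the coloring below uses 4 colors, so χ(G) = 4.
A valid 4-coloring: color 1: [0, 17]; color 2: [5, 6, 15]; color 3: [1, 16]; color 4: [4, 7, 10, 14].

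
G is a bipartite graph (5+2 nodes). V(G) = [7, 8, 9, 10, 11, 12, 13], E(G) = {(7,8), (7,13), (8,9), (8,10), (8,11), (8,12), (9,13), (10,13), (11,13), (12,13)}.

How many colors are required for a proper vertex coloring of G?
Clique number ω(G) = 2 (lower bound: χ ≥ ω).
The graph is bipartite (no odd cycle), so 2 colors suffice: χ(G) = 2.
A valid 2-coloring: color 1: [8, 13]; color 2: [7, 9, 10, 11, 12].

χ(G) = 2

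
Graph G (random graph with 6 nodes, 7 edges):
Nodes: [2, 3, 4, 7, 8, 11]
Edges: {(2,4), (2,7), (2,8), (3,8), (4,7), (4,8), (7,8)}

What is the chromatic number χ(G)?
χ(G) = 4

Clique number ω(G) = 4 (lower bound: χ ≥ ω).
The clique on [2, 4, 7, 8] has size 4, forcing χ ≥ 4, and the coloring below uses 4 colors, so χ(G) = 4.
A valid 4-coloring: color 1: [8, 11]; color 2: [2, 3]; color 3: [7]; color 4: [4].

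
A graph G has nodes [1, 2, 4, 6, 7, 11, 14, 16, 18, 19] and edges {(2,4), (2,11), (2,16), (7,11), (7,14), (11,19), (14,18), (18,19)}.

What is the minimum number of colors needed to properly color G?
χ(G) = 3

Clique number ω(G) = 2 (lower bound: χ ≥ ω).
Odd cycle [14, 18, 19, 11, 7] needs 3 colors (χ ≥ 3).
The coloring below uses 3 colors, so χ(G) = 3.
A valid 3-coloring: color 1: [1, 2, 6, 7, 18]; color 2: [4, 11, 14, 16]; color 3: [19].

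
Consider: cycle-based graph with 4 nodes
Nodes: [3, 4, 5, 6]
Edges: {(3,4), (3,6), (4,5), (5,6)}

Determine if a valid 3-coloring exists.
Yes, G is 3-colorable

A valid 3-coloring: color 1: [4, 6]; color 2: [3, 5].
(χ(G) = 2 ≤ 3.)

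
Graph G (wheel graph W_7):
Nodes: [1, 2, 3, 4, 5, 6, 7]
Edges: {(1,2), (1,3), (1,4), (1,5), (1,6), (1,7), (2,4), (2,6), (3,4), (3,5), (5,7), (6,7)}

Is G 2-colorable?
The clique on vertices [1, 2, 4] has size 3 > 2, so it alone needs 3 colors.

No, G is not 2-colorable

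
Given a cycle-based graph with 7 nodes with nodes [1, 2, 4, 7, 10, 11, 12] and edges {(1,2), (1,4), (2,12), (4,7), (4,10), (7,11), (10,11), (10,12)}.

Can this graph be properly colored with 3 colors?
A valid 3-coloring: color 1: [2, 4, 11]; color 2: [1, 7, 10]; color 3: [12].
(χ(G) = 3 ≤ 3.)

Yes, G is 3-colorable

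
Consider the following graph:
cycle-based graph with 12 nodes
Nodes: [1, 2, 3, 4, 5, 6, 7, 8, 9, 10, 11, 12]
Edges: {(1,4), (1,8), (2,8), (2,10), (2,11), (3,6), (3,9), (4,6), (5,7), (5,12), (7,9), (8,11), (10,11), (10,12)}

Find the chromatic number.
Clique number ω(G) = 3 (lower bound: χ ≥ ω).
The clique on [2, 8, 11] has size 3, forcing χ ≥ 3, and the coloring below uses 3 colors, so χ(G) = 3.
A valid 3-coloring: color 1: [2, 3, 4, 7, 12]; color 2: [1, 5, 6, 9, 11]; color 3: [8, 10].

χ(G) = 3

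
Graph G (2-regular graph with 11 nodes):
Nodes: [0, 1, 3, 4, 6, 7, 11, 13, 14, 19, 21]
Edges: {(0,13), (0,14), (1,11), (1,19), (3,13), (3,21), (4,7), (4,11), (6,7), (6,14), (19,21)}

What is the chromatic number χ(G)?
Clique number ω(G) = 2 (lower bound: χ ≥ ω).
Odd cycle [19, 1, 11, 4, 7, 6, 14, 0, 13, 3, 21] needs 3 colors (χ ≥ 3).
The coloring below uses 3 colors, so χ(G) = 3.
A valid 3-coloring: color 1: [0, 3, 7, 11, 19]; color 2: [1, 4, 6, 13, 21]; color 3: [14].

χ(G) = 3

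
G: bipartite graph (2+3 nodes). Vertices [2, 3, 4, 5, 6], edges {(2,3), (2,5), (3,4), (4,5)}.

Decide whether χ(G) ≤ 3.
Yes, G is 3-colorable

A valid 3-coloring: color 1: [3, 5, 6]; color 2: [2, 4].
(χ(G) = 2 ≤ 3.)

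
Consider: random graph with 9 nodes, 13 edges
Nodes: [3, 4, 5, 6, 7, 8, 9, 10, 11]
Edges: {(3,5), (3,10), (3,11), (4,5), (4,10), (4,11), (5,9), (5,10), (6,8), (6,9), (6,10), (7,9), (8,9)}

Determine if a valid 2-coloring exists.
The clique on vertices [3, 5, 10] has size 3 > 2, so it alone needs 3 colors.

No, G is not 2-colorable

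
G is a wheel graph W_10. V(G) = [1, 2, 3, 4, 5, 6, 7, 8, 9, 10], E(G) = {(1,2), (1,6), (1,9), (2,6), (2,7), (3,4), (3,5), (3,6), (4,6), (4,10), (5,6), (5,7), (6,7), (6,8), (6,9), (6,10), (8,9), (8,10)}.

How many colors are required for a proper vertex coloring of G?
χ(G) = 4

Clique number ω(G) = 3 (lower bound: χ ≥ ω).
Odd cycle [5, 7, 2, 1, 9, 8, 10, 4, 3] needs 3 colors (χ ≥ 3).
Vertex 6 is adjacent to every vertex of [1, 2, 3, 4, 5, 7, 8, 9, 10], which already need 3 colors among themselves, so 6 needs a new color (χ ≥ 4).
The coloring below uses 4 colors, so χ(G) = 4.
A valid 4-coloring: color 1: [6]; color 2: [2, 4, 5, 9]; color 3: [1, 3, 7, 8]; color 4: [10].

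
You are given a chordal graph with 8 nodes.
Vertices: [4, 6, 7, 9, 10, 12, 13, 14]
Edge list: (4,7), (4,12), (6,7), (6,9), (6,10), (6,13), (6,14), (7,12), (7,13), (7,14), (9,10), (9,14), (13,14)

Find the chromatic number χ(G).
Clique number ω(G) = 4 (lower bound: χ ≥ ω).
The clique on [6, 7, 13, 14] has size 4, forcing χ ≥ 4, and the coloring below uses 4 colors, so χ(G) = 4.
A valid 4-coloring: color 1: [4, 6]; color 2: [7, 9]; color 3: [10, 12, 14]; color 4: [13].

χ(G) = 4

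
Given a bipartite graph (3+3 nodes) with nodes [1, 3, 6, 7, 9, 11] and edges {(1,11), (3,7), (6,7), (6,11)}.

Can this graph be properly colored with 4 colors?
A valid 4-coloring: color 1: [1, 3, 6, 9]; color 2: [7, 11].
(χ(G) = 2 ≤ 4.)

Yes, G is 4-colorable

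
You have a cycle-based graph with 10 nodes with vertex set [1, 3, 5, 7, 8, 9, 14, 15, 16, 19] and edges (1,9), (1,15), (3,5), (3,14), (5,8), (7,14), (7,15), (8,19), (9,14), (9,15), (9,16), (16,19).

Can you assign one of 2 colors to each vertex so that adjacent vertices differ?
The clique on vertices [1, 9, 15] has size 3 > 2, so it alone needs 3 colors.

No, G is not 2-colorable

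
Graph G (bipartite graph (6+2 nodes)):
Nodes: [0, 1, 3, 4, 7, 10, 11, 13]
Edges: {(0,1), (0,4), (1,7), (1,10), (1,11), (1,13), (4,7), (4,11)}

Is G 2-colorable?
Yes, G is 2-colorable

A valid 2-coloring: color 1: [1, 3, 4]; color 2: [0, 7, 10, 11, 13].
(χ(G) = 2 ≤ 2.)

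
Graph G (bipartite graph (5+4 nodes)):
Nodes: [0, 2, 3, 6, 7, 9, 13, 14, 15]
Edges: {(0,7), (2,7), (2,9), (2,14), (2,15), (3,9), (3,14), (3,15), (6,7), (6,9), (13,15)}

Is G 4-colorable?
Yes, G is 4-colorable

A valid 4-coloring: color 1: [0, 2, 3, 6, 13]; color 2: [7, 9, 14, 15].
(χ(G) = 2 ≤ 4.)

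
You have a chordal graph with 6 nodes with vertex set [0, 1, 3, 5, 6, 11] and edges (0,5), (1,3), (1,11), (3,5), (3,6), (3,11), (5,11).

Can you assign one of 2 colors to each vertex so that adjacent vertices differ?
No, G is not 2-colorable

The clique on vertices [1, 3, 11] has size 3 > 2, so it alone needs 3 colors.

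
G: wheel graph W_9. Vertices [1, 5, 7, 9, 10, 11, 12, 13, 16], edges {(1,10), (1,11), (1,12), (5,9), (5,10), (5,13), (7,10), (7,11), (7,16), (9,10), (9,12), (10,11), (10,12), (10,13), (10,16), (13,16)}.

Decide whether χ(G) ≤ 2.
No, G is not 2-colorable

The clique on vertices [1, 10, 11] has size 3 > 2, so it alone needs 3 colors.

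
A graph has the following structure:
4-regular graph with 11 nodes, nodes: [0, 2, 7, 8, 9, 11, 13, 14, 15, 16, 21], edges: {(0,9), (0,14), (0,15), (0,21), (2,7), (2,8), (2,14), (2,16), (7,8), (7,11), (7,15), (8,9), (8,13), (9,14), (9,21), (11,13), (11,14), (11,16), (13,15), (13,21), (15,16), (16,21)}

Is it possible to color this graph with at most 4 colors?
A valid 4-coloring: color 1: [7, 13, 14, 16]; color 2: [0, 8, 11]; color 3: [2, 9, 15]; color 4: [21].
(χ(G) = 3 ≤ 4.)

Yes, G is 4-colorable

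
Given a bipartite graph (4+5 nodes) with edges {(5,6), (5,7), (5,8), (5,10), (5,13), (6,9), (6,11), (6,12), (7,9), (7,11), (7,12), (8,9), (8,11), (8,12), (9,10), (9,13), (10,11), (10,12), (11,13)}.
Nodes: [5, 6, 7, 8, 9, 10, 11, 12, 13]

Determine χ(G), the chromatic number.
Clique number ω(G) = 2 (lower bound: χ ≥ ω).
The graph is bipartite (no odd cycle), so 2 colors suffice: χ(G) = 2.
A valid 2-coloring: color 1: [5, 9, 11, 12]; color 2: [6, 7, 8, 10, 13].

χ(G) = 2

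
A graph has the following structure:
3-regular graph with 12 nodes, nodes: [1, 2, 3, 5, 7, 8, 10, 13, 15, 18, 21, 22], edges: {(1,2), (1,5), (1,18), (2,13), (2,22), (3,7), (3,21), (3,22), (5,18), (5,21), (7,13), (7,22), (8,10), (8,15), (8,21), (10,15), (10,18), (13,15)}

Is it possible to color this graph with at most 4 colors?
Yes, G is 4-colorable

A valid 4-coloring: color 1: [2, 5, 7, 10]; color 2: [1, 15, 21, 22]; color 3: [3, 8, 13, 18].
(χ(G) = 3 ≤ 4.)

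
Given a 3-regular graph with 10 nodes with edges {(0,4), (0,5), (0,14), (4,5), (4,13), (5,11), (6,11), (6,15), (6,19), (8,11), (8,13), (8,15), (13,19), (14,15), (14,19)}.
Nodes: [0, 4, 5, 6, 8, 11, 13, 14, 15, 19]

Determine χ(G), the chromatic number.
Clique number ω(G) = 3 (lower bound: χ ≥ ω).
The clique on [0, 4, 5] has size 3, forcing χ ≥ 3, and the coloring below uses 3 colors, so χ(G) = 3.
A valid 3-coloring: color 1: [4, 6, 8, 14]; color 2: [0, 11, 13, 15]; color 3: [5, 19].

χ(G) = 3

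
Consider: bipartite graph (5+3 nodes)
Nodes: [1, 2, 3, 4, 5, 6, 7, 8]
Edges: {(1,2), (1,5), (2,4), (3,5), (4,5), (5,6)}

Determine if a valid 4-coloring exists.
A valid 4-coloring: color 1: [2, 5, 7, 8]; color 2: [1, 3, 4, 6].
(χ(G) = 2 ≤ 4.)

Yes, G is 4-colorable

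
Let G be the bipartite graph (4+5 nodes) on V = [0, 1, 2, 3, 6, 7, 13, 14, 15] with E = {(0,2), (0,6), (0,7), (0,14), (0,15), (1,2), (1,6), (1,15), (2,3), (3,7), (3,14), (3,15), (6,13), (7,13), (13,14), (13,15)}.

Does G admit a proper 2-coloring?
A valid 2-coloring: color 1: [0, 1, 3, 13]; color 2: [2, 6, 7, 14, 15].
(χ(G) = 2 ≤ 2.)

Yes, G is 2-colorable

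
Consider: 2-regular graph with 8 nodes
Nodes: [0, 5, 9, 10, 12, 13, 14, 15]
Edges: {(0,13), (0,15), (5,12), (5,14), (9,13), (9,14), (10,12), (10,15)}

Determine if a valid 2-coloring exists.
Yes, G is 2-colorable

A valid 2-coloring: color 1: [12, 13, 14, 15]; color 2: [0, 5, 9, 10].
(χ(G) = 2 ≤ 2.)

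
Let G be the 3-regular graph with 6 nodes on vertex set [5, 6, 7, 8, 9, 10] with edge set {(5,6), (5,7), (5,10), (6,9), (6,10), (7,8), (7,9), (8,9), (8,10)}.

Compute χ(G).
χ(G) = 3

Clique number ω(G) = 3 (lower bound: χ ≥ ω).
The clique on [7, 8, 9] has size 3, forcing χ ≥ 3, and the coloring below uses 3 colors, so χ(G) = 3.
A valid 3-coloring: color 1: [5, 8]; color 2: [6, 7]; color 3: [9, 10].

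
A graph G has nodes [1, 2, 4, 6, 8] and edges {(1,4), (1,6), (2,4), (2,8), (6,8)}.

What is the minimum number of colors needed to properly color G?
χ(G) = 3

Clique number ω(G) = 2 (lower bound: χ ≥ ω).
Odd cycle [1, 4, 2, 8, 6] needs 3 colors (χ ≥ 3).
The coloring below uses 3 colors, so χ(G) = 3.
A valid 3-coloring: color 1: [1, 8]; color 2: [4, 6]; color 3: [2].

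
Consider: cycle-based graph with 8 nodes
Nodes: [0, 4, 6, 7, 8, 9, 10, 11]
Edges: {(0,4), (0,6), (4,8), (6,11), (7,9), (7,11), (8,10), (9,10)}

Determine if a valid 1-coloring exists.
Edge (0,4) forces its endpoints to differ, so 1 color is not enough.

No, G is not 1-colorable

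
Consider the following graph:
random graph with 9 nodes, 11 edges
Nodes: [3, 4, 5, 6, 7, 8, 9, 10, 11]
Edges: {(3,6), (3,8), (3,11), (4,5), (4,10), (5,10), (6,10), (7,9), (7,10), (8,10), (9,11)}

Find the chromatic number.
Clique number ω(G) = 3 (lower bound: χ ≥ ω).
The clique on [4, 5, 10] has size 3, forcing χ ≥ 3, and the coloring below uses 3 colors, so χ(G) = 3.
A valid 3-coloring: color 1: [3, 9, 10]; color 2: [4, 6, 7, 8, 11]; color 3: [5].

χ(G) = 3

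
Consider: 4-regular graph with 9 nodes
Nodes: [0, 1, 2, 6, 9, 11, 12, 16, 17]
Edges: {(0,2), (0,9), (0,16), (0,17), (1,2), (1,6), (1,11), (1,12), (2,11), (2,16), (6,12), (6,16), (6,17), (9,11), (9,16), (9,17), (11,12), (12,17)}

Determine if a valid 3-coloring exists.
Yes, G is 3-colorable

A valid 3-coloring: color 1: [1, 16, 17]; color 2: [2, 9, 12]; color 3: [0, 6, 11].
(χ(G) = 3 ≤ 3.)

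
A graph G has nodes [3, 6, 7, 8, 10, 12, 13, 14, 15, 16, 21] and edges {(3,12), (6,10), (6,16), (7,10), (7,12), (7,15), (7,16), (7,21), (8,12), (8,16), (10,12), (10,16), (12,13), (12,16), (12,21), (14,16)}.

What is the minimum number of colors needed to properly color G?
χ(G) = 4

Clique number ω(G) = 4 (lower bound: χ ≥ ω).
The clique on [7, 10, 12, 16] has size 4, forcing χ ≥ 4, and the coloring below uses 4 colors, so χ(G) = 4.
A valid 4-coloring: color 1: [6, 12, 14, 15]; color 2: [3, 13, 16, 21]; color 3: [7, 8]; color 4: [10].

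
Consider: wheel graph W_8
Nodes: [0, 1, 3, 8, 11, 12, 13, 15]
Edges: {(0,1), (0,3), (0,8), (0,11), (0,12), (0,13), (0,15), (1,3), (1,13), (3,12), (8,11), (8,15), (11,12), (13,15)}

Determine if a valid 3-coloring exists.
Odd cycle [1, 3, 12, 11, 8, 15, 13] needs 3 colors (χ ≥ 3).
Vertex 0 is adjacent to every vertex of [1, 3, 8, 11, 12, 13, 15], which already need 3 colors among themselves, so 0 needs a new color (χ ≥ 4).
Hence χ(G) ≥ 4 > 3, so no proper 3-coloring exists.

No, G is not 3-colorable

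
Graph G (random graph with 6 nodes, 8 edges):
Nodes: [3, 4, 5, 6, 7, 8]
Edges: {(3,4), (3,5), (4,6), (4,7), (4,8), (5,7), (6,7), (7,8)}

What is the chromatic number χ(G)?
χ(G) = 3

Clique number ω(G) = 3 (lower bound: χ ≥ ω).
The clique on [4, 7, 8] has size 3, forcing χ ≥ 3, and the coloring below uses 3 colors, so χ(G) = 3.
A valid 3-coloring: color 1: [4, 5]; color 2: [3, 7]; color 3: [6, 8].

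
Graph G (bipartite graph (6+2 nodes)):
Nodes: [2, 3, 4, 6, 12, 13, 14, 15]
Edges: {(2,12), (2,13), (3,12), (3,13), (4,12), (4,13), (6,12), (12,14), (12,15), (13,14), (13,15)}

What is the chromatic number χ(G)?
Clique number ω(G) = 2 (lower bound: χ ≥ ω).
The graph is bipartite (no odd cycle), so 2 colors suffice: χ(G) = 2.
A valid 2-coloring: color 1: [12, 13]; color 2: [2, 3, 4, 6, 14, 15].

χ(G) = 2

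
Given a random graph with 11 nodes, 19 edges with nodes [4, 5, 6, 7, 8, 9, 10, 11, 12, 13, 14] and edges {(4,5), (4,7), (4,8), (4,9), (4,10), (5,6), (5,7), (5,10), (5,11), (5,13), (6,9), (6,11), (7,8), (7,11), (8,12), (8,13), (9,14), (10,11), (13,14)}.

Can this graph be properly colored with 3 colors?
Yes, G is 3-colorable

A valid 3-coloring: color 1: [5, 8, 9]; color 2: [4, 11, 12, 14]; color 3: [6, 7, 10, 13].
(χ(G) = 3 ≤ 3.)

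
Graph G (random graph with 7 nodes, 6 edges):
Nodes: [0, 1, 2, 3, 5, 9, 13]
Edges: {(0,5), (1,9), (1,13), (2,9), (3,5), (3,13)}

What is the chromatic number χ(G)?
χ(G) = 2

Clique number ω(G) = 2 (lower bound: χ ≥ ω).
The graph is bipartite (no odd cycle), so 2 colors suffice: χ(G) = 2.
A valid 2-coloring: color 1: [5, 9, 13]; color 2: [0, 1, 2, 3].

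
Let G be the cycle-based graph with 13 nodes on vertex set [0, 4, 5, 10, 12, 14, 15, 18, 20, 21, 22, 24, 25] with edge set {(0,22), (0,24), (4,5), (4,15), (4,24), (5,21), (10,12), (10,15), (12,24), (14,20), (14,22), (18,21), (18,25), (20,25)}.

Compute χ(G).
χ(G) = 3

Clique number ω(G) = 2 (lower bound: χ ≥ ω).
Odd cycle [15, 4, 24, 12, 10] needs 3 colors (χ ≥ 3).
The coloring below uses 3 colors, so χ(G) = 3.
A valid 3-coloring: color 1: [0, 4, 12, 14, 21, 25]; color 2: [5, 10, 18, 20, 22, 24]; color 3: [15].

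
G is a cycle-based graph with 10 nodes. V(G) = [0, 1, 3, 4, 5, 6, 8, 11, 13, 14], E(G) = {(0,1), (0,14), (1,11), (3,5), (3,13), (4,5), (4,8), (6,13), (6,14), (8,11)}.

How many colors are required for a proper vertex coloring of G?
χ(G) = 2

Clique number ω(G) = 2 (lower bound: χ ≥ ω).
The graph is bipartite (no odd cycle), so 2 colors suffice: χ(G) = 2.
A valid 2-coloring: color 1: [0, 3, 4, 6, 11]; color 2: [1, 5, 8, 13, 14].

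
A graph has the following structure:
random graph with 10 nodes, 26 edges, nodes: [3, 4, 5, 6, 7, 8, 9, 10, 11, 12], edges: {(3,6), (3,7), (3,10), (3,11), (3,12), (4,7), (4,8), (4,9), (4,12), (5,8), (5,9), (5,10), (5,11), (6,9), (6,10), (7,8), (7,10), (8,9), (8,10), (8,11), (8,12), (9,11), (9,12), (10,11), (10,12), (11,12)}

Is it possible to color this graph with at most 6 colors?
A valid 6-coloring: color 1: [3, 8]; color 2: [9, 10]; color 3: [5, 6, 7, 12]; color 4: [4, 11].
(χ(G) = 4 ≤ 6.)

Yes, G is 6-colorable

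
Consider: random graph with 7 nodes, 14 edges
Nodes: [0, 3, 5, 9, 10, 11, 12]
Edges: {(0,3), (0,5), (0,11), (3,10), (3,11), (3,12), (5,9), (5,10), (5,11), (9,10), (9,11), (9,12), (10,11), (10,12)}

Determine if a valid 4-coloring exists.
Yes, G is 4-colorable

A valid 4-coloring: color 1: [11, 12]; color 2: [0, 10]; color 3: [3, 5]; color 4: [9].
(χ(G) = 4 ≤ 4.)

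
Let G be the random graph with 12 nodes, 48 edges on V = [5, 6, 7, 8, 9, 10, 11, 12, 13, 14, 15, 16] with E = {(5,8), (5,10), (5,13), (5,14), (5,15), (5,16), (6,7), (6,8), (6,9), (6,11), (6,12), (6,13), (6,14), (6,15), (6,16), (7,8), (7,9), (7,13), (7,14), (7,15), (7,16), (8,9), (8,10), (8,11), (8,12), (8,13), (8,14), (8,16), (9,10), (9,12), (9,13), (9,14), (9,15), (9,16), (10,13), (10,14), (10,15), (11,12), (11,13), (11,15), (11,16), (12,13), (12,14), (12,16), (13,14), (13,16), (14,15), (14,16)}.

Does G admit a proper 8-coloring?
Yes, G is 8-colorable

A valid 8-coloring: color 1: [13, 15]; color 2: [8]; color 3: [11, 14]; color 4: [6, 10]; color 5: [5, 9]; color 6: [16]; color 7: [7, 12].
(χ(G) = 7 ≤ 8.)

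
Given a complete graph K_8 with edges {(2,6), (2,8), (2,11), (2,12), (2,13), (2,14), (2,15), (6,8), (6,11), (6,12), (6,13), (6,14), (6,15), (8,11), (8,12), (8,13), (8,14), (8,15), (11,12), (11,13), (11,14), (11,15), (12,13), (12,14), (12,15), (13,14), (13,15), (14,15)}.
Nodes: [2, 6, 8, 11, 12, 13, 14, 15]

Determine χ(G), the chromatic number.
χ(G) = 8

Clique number ω(G) = 8 (lower bound: χ ≥ ω).
The clique on [2, 6, 8, 11, 12, 13, 14, 15] has size 8, forcing χ ≥ 8, and the coloring below uses 8 colors, so χ(G) = 8.
A valid 8-coloring: color 1: [13]; color 2: [8]; color 3: [6]; color 4: [11]; color 5: [15]; color 6: [2]; color 7: [14]; color 8: [12].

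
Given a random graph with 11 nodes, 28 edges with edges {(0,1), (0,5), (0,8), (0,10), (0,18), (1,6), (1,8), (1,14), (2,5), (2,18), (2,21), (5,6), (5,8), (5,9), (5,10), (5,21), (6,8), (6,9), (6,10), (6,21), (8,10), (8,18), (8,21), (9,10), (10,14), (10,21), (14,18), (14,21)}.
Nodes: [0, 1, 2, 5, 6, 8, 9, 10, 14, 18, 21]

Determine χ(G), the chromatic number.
Clique number ω(G) = 5 (lower bound: χ ≥ ω).
The clique on [5, 6, 8, 10, 21] has size 5, forcing χ ≥ 5, and the coloring below uses 5 colors, so χ(G) = 5.
A valid 5-coloring: color 1: [1, 10, 18]; color 2: [2, 8, 9, 14]; color 3: [5]; color 4: [0, 6]; color 5: [21].

χ(G) = 5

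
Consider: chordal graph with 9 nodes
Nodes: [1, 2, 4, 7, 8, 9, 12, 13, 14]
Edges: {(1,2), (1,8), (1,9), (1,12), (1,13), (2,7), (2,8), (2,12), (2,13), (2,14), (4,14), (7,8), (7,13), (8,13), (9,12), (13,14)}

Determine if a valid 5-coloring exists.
Yes, G is 5-colorable

A valid 5-coloring: color 1: [2, 4, 9]; color 2: [1, 7, 14]; color 3: [12, 13]; color 4: [8].
(χ(G) = 4 ≤ 5.)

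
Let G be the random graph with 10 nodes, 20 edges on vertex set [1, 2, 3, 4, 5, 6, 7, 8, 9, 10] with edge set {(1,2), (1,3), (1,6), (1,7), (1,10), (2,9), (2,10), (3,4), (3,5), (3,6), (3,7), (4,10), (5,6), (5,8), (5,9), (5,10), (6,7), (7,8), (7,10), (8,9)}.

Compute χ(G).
χ(G) = 4

Clique number ω(G) = 4 (lower bound: χ ≥ ω).
The clique on [1, 3, 6, 7] has size 4, forcing χ ≥ 4, and the coloring below uses 4 colors, so χ(G) = 4.
A valid 4-coloring: color 1: [2, 4, 5, 7]; color 2: [3, 9, 10]; color 3: [6, 8]; color 4: [1].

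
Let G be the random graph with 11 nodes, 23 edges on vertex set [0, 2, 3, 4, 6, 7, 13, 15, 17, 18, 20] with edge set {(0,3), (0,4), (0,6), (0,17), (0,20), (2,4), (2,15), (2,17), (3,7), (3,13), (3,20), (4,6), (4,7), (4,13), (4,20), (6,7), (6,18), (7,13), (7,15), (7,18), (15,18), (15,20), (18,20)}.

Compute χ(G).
χ(G) = 4

Clique number ω(G) = 3 (lower bound: χ ≥ ω).
Suppose a proper 3-coloring c exists. The clique [0, 3, 20] takes 3 distinct colors; by symmetry let c(0) = 1, c(3) = 2, c(20) = 3.
- Vertex 4: neighbors [0, 20] already have colors [1, 3] ⇒ c(4) = 2.
- Vertex 6: neighbors [0, 4] already have colors [1, 2] ⇒ c(6) = 3.
- Vertex 7: neighbors [3, 6] already have colors [2, 3] ⇒ c(7) = 1.
- Vertex 15: neighbors [7, 20] already have colors [1, 3] ⇒ c(15) = 2.
- Vertex 18: neighbors [7, 15, 6] already have colors [1, 2, 3] — all 3 colors blocked. Contradiction.
The forced assignments end in a contradiction, so G has no proper 3-coloring (χ ≥ 4).
The coloring below uses 4 colors, so χ(G) = 4.
A valid 4-coloring: color 1: [3, 4, 15, 17]; color 2: [0, 2, 7]; color 3: [6, 13, 20]; color 4: [18].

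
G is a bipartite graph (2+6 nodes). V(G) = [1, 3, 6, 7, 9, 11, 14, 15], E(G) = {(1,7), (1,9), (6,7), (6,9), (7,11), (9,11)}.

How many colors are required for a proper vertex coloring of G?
χ(G) = 2

Clique number ω(G) = 2 (lower bound: χ ≥ ω).
The graph is bipartite (no odd cycle), so 2 colors suffice: χ(G) = 2.
A valid 2-coloring: color 1: [3, 7, 9, 14, 15]; color 2: [1, 6, 11].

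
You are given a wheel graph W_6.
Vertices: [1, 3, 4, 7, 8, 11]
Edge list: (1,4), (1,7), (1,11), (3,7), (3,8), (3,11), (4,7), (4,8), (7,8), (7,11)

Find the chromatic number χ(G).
χ(G) = 4

Clique number ω(G) = 3 (lower bound: χ ≥ ω).
Odd cycle [8, 3, 11, 1, 4] needs 3 colors (χ ≥ 3).
Vertex 7 is adjacent to every vertex of [1, 3, 4, 8, 11], which already need 3 colors among themselves, so 7 needs a new color (χ ≥ 4).
The coloring below uses 4 colors, so χ(G) = 4.
A valid 4-coloring: color 1: [7]; color 2: [1, 8]; color 3: [3, 4]; color 4: [11].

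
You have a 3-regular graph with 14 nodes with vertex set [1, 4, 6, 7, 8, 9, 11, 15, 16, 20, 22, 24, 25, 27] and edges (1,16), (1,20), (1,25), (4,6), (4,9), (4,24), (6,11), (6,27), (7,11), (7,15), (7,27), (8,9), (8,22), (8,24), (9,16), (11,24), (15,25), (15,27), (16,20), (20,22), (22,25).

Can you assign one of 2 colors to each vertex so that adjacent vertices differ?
The clique on vertices [1, 16, 20] has size 3 > 2, so it alone needs 3 colors.

No, G is not 2-colorable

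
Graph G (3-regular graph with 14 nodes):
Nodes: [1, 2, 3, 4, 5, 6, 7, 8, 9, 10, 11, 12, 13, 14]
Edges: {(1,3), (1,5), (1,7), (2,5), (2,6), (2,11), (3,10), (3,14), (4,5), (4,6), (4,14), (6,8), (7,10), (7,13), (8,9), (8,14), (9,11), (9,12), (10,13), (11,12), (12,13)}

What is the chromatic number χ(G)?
χ(G) = 3

Clique number ω(G) = 3 (lower bound: χ ≥ ω).
The clique on [9, 11, 12] has size 3, forcing χ ≥ 3, and the coloring below uses 3 colors, so χ(G) = 3.
A valid 3-coloring: color 1: [2, 3, 4, 7, 8, 12]; color 2: [5, 6, 9, 13, 14]; color 3: [1, 10, 11].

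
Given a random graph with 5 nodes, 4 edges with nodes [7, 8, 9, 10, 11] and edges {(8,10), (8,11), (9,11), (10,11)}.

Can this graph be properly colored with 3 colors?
A valid 3-coloring: color 1: [7, 11]; color 2: [9, 10]; color 3: [8].
(χ(G) = 3 ≤ 3.)

Yes, G is 3-colorable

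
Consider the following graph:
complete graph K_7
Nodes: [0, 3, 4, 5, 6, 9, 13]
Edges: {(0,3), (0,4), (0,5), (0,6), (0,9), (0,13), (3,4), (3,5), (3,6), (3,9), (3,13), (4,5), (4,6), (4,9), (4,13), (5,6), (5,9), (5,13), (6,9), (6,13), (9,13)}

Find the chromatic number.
χ(G) = 7

Clique number ω(G) = 7 (lower bound: χ ≥ ω).
The clique on [0, 3, 4, 5, 6, 9, 13] has size 7, forcing χ ≥ 7, and the coloring below uses 7 colors, so χ(G) = 7.
A valid 7-coloring: color 1: [9]; color 2: [6]; color 3: [13]; color 4: [0]; color 5: [3]; color 6: [5]; color 7: [4].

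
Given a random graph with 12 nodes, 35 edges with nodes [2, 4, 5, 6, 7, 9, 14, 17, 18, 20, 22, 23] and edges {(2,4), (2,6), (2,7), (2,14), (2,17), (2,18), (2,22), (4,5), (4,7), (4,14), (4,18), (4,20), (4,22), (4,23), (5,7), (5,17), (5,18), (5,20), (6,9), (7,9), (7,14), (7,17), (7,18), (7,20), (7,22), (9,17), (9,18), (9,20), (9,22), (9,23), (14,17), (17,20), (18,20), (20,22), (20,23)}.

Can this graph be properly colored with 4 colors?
No, G is not 4-colorable

The clique on vertices [4, 5, 7, 18, 20] has size 5 > 4, so it alone needs 5 colors.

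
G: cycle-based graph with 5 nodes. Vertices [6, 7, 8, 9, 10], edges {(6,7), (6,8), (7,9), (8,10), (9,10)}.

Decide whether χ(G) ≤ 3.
Yes, G is 3-colorable

A valid 3-coloring: color 1: [6, 9]; color 2: [7, 8]; color 3: [10].
(χ(G) = 3 ≤ 3.)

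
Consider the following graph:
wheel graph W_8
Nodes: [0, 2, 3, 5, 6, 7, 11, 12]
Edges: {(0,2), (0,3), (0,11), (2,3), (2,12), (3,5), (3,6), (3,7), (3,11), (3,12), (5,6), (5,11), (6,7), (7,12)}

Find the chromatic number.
χ(G) = 4

Clique number ω(G) = 3 (lower bound: χ ≥ ω).
Odd cycle [0, 11, 5, 6, 7, 12, 2] needs 3 colors (χ ≥ 3).
Vertex 3 is adjacent to every vertex of [0, 2, 5, 6, 7, 11, 12], which already need 3 colors among themselves, so 3 needs a new color (χ ≥ 4).
The coloring below uses 4 colors, so χ(G) = 4.
A valid 4-coloring: color 1: [3]; color 2: [0, 5, 12]; color 3: [2, 6, 11]; color 4: [7].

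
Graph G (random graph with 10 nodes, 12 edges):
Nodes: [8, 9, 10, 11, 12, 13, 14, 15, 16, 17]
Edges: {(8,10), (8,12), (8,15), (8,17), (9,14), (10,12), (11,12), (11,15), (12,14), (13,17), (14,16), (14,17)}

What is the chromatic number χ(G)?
χ(G) = 3

Clique number ω(G) = 3 (lower bound: χ ≥ ω).
The clique on [8, 10, 12] has size 3, forcing χ ≥ 3, and the coloring below uses 3 colors, so χ(G) = 3.
A valid 3-coloring: color 1: [8, 11, 13, 14]; color 2: [9, 12, 15, 16, 17]; color 3: [10].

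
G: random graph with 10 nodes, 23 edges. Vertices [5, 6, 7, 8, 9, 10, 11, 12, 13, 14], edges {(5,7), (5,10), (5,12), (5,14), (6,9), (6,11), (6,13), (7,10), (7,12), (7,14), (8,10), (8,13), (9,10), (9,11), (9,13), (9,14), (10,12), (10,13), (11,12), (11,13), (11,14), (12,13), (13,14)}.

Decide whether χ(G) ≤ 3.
No, G is not 3-colorable

The clique on vertices [6, 9, 11, 13] has size 4 > 3, so it alone needs 4 colors.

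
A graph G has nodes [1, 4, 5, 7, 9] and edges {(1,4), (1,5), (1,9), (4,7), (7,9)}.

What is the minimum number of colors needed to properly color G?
Clique number ω(G) = 2 (lower bound: χ ≥ ω).
The graph is bipartite (no odd cycle), so 2 colors suffice: χ(G) = 2.
A valid 2-coloring: color 1: [1, 7]; color 2: [4, 5, 9].

χ(G) = 2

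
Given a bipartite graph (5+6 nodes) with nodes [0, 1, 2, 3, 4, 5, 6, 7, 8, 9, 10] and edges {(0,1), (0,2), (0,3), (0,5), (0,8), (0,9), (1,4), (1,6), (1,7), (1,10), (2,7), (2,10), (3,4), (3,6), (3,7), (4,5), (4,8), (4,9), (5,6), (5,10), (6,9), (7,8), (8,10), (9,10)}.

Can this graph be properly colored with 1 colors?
Edge (0,1) forces its endpoints to differ, so 1 color is not enough.

No, G is not 1-colorable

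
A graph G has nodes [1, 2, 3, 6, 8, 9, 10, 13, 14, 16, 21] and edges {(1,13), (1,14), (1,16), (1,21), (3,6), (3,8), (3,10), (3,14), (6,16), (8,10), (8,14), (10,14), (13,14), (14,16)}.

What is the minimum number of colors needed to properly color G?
Clique number ω(G) = 4 (lower bound: χ ≥ ω).
The clique on [3, 8, 10, 14] has size 4, forcing χ ≥ 4, and the coloring below uses 4 colors, so χ(G) = 4.
A valid 4-coloring: color 1: [2, 6, 9, 14, 21]; color 2: [1, 3]; color 3: [8, 13, 16]; color 4: [10].

χ(G) = 4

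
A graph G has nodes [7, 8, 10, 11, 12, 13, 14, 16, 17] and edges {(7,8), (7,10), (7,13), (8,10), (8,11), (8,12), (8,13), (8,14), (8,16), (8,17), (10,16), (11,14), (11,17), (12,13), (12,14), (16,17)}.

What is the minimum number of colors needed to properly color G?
Clique number ω(G) = 3 (lower bound: χ ≥ ω).
The clique on [7, 8, 10] has size 3, forcing χ ≥ 3, and the coloring below uses 3 colors, so χ(G) = 3.
A valid 3-coloring: color 1: [8]; color 2: [10, 13, 14, 17]; color 3: [7, 11, 12, 16].

χ(G) = 3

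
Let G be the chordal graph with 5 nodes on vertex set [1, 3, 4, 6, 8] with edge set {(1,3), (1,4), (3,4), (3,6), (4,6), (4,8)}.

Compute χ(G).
Clique number ω(G) = 3 (lower bound: χ ≥ ω).
The clique on [1, 3, 4] has size 3, forcing χ ≥ 3, and the coloring below uses 3 colors, so χ(G) = 3.
A valid 3-coloring: color 1: [4]; color 2: [3, 8]; color 3: [1, 6].

χ(G) = 3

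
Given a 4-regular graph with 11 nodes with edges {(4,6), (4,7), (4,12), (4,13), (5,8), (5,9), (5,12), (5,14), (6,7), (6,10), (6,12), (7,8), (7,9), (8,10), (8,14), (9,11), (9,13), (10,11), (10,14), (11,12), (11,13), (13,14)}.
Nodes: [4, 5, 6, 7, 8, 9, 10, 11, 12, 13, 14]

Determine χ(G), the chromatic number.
χ(G) = 4

Clique number ω(G) = 3 (lower bound: χ ≥ ω).
Suppose a proper 3-coloring c exists. The clique [4, 6, 7] takes 3 distinct colors; by symmetry let c(4) = 1, c(6) = 2, c(7) = 3.
- Vertex 12: neighbors [4, 6] already have colors [1, 2] ⇒ c(12) = 3.
- Vertex 5: neighbors [12] already have colors [3]; try each remaining color.
- Case c(5) = 1:
  - Vertex 8: neighbors [5, 7] already have colors [1, 3] ⇒ c(8) = 2.
  - Vertex 9: neighbors [5, 7] already have colors [1, 3] ⇒ c(9) = 2.
  - Vertex 11: neighbors [9, 12] already have colors [2, 3] ⇒ c(11) = 1.
  - Vertex 14: neighbors [5, 8] already have colors [1, 2] ⇒ c(14) = 3.
  - Vertex 10: neighbors [11, 6, 14] already have colors [1, 2, 3] — all 3 colors blocked. Contradiction.
- Case c(5) = 2:
  - Vertex 8: neighbors [5, 7] already have colors [2, 3] ⇒ c(8) = 1.
  - Vertex 9: neighbors [5, 7] already have colors [2, 3] ⇒ c(9) = 1.
  - Vertex 10: neighbors [8, 6] already have colors [1, 2] ⇒ c(10) = 3.
  - Vertex 14: neighbors [8, 5, 10] already have colors [1, 2, 3] — all 3 colors blocked. Contradiction.
Every case ends in a contradiction, so G has no proper 3-coloring (χ ≥ 4).
The coloring below uses 4 colors, so χ(G) = 4.
A valid 4-coloring: color 1: [4, 11, 14]; color 2: [5, 6, 13]; color 3: [8, 9, 12]; color 4: [7, 10].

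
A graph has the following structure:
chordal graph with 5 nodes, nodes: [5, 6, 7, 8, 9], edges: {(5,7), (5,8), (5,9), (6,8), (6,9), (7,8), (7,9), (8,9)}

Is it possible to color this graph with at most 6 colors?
Yes, G is 6-colorable

A valid 6-coloring: color 1: [8]; color 2: [9]; color 3: [6, 7]; color 4: [5].
(χ(G) = 4 ≤ 6.)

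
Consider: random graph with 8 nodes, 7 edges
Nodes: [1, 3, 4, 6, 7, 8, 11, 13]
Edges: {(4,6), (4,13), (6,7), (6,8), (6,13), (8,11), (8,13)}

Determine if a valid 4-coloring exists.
A valid 4-coloring: color 1: [1, 3, 6, 11]; color 2: [7, 13]; color 3: [4, 8].
(χ(G) = 3 ≤ 4.)

Yes, G is 4-colorable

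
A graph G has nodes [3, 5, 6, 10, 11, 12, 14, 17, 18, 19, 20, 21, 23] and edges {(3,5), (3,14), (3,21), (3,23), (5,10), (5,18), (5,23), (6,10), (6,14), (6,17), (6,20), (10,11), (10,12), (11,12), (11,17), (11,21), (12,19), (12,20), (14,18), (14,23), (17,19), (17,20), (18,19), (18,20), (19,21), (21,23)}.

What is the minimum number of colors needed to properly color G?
χ(G) = 3

Clique number ω(G) = 3 (lower bound: χ ≥ ω).
The clique on [3, 21, 23] has size 3, forcing χ ≥ 3, and the coloring below uses 3 colors, so χ(G) = 3.
A valid 3-coloring: color 1: [5, 12, 14, 17, 21]; color 2: [6, 11, 18, 23]; color 3: [3, 10, 19, 20].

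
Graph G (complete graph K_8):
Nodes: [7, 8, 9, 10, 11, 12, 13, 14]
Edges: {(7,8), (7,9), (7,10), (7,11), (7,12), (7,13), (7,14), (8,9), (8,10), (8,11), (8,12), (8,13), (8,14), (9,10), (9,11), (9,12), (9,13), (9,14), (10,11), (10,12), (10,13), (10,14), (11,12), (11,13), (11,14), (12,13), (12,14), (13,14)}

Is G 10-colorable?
A valid 10-coloring: color 1: [8]; color 2: [12]; color 3: [14]; color 4: [10]; color 5: [11]; color 6: [7]; color 7: [9]; color 8: [13].
(χ(G) = 8 ≤ 10.)

Yes, G is 10-colorable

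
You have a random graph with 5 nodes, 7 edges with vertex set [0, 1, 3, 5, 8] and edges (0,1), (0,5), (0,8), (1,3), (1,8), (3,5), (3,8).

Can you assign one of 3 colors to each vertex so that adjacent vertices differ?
A valid 3-coloring: color 1: [0, 3]; color 2: [5, 8]; color 3: [1].
(χ(G) = 3 ≤ 3.)

Yes, G is 3-colorable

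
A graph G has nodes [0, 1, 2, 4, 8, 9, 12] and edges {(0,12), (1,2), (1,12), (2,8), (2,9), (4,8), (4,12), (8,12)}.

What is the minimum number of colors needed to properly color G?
χ(G) = 3

Clique number ω(G) = 3 (lower bound: χ ≥ ω).
The clique on [4, 8, 12] has size 3, forcing χ ≥ 3, and the coloring below uses 3 colors, so χ(G) = 3.
A valid 3-coloring: color 1: [2, 12]; color 2: [0, 1, 8, 9]; color 3: [4].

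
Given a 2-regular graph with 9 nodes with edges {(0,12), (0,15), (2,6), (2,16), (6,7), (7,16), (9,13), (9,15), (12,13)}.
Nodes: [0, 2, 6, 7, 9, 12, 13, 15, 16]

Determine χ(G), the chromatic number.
Clique number ω(G) = 2 (lower bound: χ ≥ ω).
Odd cycle [12, 0, 15, 9, 13] needs 3 colors (χ ≥ 3).
The coloring below uses 3 colors, so χ(G) = 3.
A valid 3-coloring: color 1: [2, 7, 9, 12]; color 2: [0, 6, 13, 16]; color 3: [15].

χ(G) = 3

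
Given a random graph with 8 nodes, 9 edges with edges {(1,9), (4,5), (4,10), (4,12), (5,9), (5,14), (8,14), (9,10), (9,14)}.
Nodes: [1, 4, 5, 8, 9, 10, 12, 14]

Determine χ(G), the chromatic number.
χ(G) = 3

Clique number ω(G) = 3 (lower bound: χ ≥ ω).
The clique on [5, 9, 14] has size 3, forcing χ ≥ 3, and the coloring below uses 3 colors, so χ(G) = 3.
A valid 3-coloring: color 1: [4, 8, 9]; color 2: [1, 10, 12, 14]; color 3: [5].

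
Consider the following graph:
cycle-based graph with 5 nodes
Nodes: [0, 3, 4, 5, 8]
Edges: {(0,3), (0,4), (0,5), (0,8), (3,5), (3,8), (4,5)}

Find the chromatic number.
χ(G) = 3

Clique number ω(G) = 3 (lower bound: χ ≥ ω).
The clique on [0, 3, 8] has size 3, forcing χ ≥ 3, and the coloring below uses 3 colors, so χ(G) = 3.
A valid 3-coloring: color 1: [0]; color 2: [5, 8]; color 3: [3, 4].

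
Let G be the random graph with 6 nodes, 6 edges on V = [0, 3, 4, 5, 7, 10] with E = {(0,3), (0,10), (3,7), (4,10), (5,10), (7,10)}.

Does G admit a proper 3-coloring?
A valid 3-coloring: color 1: [3, 10]; color 2: [0, 4, 5, 7].
(χ(G) = 2 ≤ 3.)

Yes, G is 3-colorable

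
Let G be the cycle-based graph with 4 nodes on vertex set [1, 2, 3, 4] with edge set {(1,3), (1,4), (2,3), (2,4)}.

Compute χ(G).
χ(G) = 2

Clique number ω(G) = 2 (lower bound: χ ≥ ω).
The graph is bipartite (no odd cycle), so 2 colors suffice: χ(G) = 2.
A valid 2-coloring: color 1: [1, 2]; color 2: [3, 4].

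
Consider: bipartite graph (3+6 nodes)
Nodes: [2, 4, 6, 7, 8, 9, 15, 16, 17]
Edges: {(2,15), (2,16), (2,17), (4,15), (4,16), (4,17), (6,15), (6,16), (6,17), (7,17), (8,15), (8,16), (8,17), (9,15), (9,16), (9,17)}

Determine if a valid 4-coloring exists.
Yes, G is 4-colorable

A valid 4-coloring: color 1: [15, 16, 17]; color 2: [2, 4, 6, 7, 8, 9].
(χ(G) = 2 ≤ 4.)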